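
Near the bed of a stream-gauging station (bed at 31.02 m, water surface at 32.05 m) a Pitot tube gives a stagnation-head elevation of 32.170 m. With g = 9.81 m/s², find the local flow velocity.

v ≈ 1.53 m/s

Near the bed, under hydrostatic conditions, the piezometric head (z + ψ) equals the free-surface elevation, 32.05 m.
Velocity head = total − piezometric = 32.170 − 32.05 = 0.120 m.
v = √(2g·h_v) = √(2 × 9.81 × 0.120) = 1.53 m/s.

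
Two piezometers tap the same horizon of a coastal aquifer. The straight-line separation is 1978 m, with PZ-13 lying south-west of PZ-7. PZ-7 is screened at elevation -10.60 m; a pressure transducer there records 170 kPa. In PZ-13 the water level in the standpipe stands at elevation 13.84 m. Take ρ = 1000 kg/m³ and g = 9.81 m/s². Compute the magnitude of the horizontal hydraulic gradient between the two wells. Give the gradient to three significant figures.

Pressure head at PZ-7: ψ = P/(ρg) = 170×1000 / (1000 × 9.81) = 17.33 m.
Total head at PZ-7: h = z + ψ = -10.60 + 17.33 = 6.73 m.
Total head at PZ-13: h = 13.84 m (water level in the piezometer is the total head).
Head difference: h(PZ-7) − h(PZ-13) = 6.73 − 13.84 = -7.11 m.
Hydraulic gradient: i = |Δh| / L = 7.11 / 1978 = 0.00359.

i ≈ 0.00359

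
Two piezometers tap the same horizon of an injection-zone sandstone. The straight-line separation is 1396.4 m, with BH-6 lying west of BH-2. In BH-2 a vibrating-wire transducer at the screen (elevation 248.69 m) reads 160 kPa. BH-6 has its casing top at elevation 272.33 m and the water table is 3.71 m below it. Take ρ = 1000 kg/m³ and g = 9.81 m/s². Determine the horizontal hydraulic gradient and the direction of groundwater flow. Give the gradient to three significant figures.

i ≈ 0.00259; groundwater flows toward the east

Pressure head at BH-2: ψ = P/(ρg) = 160×1000 / (1000 × 9.81) = 16.31 m.
Total head at BH-2: h = z + ψ = 248.69 + 16.31 = 265.00 m.
Total head at BH-6: h = 272.33 − 3.71 = 268.62 m.
Head difference: h(BH-2) − h(BH-6) = 265.00 − 268.62 = -3.62 m.
Hydraulic gradient: i = |Δh| / L = 3.62 / 1396.4 = 0.00259.
Flow is from higher to lower head: from BH-6 toward BH-2, i.e. toward the east.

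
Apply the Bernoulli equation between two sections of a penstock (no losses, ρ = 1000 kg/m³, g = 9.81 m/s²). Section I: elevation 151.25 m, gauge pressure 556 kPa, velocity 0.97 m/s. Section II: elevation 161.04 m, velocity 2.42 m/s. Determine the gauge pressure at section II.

Pressure head at I: ψ₁ = P₁/(ρg) = 556×1000 / (1000 × 9.81) = 56.68 m.
Velocity heads: v₁²/2g = 0.97²/19.62 = 0.048 m; v₂²/2g = 2.42²/19.62 = 0.298 m.
Total head H = z₁ + ψ₁ + v₁²/2g = 151.25 + 56.68 + 0.048 = 207.98 m.
ψ₂ = H − z₂ − v₂²/2g = 207.98 − 161.04 − 0.298 = 46.64 m.
P₂ = ρgψ₂ = 1000 × 9.81 × 46.64 ≈ 458 kPa.

P₂ ≈ 458 kPa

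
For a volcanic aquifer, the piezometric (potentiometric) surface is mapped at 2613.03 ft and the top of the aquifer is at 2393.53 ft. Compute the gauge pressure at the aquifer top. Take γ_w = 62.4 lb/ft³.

Pressure head at the aquifer top: ψ = h − z = 2613.03 − 2393.53 = 219.50 ft.
P = γψ/144 = 62.4 × 219.50 / 144 = 95.1 psi.

P ≈ 95.1 psi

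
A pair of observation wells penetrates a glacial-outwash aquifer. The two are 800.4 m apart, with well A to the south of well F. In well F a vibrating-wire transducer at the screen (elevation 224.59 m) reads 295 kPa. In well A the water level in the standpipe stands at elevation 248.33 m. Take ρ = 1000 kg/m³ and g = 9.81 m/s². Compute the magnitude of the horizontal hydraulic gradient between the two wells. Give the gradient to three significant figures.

Pressure head at well F: ψ = P/(ρg) = 295×1000 / (1000 × 9.81) = 30.07 m.
Total head at well F: h = z + ψ = 224.59 + 30.07 = 254.66 m.
Total head at well A: h = 248.33 m (water level in the piezometer is the total head).
Head difference: h(well F) − h(well A) = 254.66 − 248.33 = 6.33 m.
Hydraulic gradient: i = |Δh| / L = 6.33 / 800.4 = 0.00791.

i ≈ 0.00791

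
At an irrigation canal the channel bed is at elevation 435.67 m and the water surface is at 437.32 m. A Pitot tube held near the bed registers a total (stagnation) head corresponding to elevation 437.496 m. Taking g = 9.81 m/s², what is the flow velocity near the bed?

Near the bed, under hydrostatic conditions, the piezometric head (z + ψ) equals the free-surface elevation, 437.32 m.
Velocity head = total − piezometric = 437.496 − 437.32 = 0.176 m.
v = √(2g·h_v) = √(2 × 9.81 × 0.176) = 1.86 m/s.

v ≈ 1.86 m/s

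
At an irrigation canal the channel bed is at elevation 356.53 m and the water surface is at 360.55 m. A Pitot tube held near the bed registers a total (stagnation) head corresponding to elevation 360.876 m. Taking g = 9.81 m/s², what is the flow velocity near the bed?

Near the bed, under hydrostatic conditions, the piezometric head (z + ψ) equals the free-surface elevation, 360.55 m.
Velocity head = total − piezometric = 360.876 − 360.55 = 0.326 m.
v = √(2g·h_v) = √(2 × 9.81 × 0.326) = 2.53 m/s.

v ≈ 2.53 m/s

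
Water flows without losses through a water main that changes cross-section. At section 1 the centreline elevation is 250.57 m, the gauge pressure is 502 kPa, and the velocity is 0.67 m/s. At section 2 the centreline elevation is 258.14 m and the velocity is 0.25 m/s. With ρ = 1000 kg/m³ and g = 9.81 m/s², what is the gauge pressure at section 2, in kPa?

P₂ ≈ 428 kPa

Pressure head at 1: ψ₁ = P₁/(ρg) = 502×1000 / (1000 × 9.81) = 51.17 m.
Velocity heads: v₁²/2g = 0.67²/19.62 = 0.023 m; v₂²/2g = 0.25²/19.62 = 0.003 m.
Total head H = z₁ + ψ₁ + v₁²/2g = 250.57 + 51.17 + 0.023 = 301.76 m.
ψ₂ = H − z₂ − v₂²/2g = 301.76 − 258.14 − 0.003 = 43.62 m.
P₂ = ρgψ₂ = 1000 × 9.81 × 43.62 ≈ 428 kPa.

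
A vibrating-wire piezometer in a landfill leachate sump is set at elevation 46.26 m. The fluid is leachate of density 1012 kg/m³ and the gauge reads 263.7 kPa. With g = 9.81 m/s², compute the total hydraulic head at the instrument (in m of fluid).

ψ = P/(ρg) = 263.7×1000 / (1012 × 9.81) = 26.56 m.
h = z + ψ = 46.26 + 26.56 = 72.82 m.

h ≈ 72.82 m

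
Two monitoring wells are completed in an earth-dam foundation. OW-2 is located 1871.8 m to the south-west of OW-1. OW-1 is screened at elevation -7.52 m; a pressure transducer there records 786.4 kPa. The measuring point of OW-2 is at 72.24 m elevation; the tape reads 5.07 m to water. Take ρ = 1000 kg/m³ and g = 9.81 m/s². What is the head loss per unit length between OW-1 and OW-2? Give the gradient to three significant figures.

Pressure head at OW-1: ψ = P/(ρg) = 786.4×1000 / (1000 × 9.81) = 80.16 m.
Total head at OW-1: h = z + ψ = -7.52 + 80.16 = 72.64 m.
Total head at OW-2: h = 72.24 − 5.07 = 67.17 m.
Head difference: h(OW-1) − h(OW-2) = 72.64 − 67.17 = 5.47 m.
Hydraulic gradient: i = |Δh| / L = 5.47 / 1871.8 = 0.00292.

i ≈ 0.00292 m/m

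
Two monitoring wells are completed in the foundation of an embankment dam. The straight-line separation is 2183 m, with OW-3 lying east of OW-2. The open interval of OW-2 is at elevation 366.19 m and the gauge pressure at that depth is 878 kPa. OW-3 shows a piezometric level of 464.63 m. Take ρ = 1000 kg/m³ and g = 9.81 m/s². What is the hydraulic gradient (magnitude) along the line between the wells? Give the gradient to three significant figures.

i ≈ 0.00410

Pressure head at OW-2: ψ = P/(ρg) = 878×1000 / (1000 × 9.81) = 89.50 m.
Total head at OW-2: h = z + ψ = 366.19 + 89.50 = 455.69 m.
Total head at OW-3: h = 464.63 m (water level in the piezometer is the total head).
Head difference: h(OW-2) − h(OW-3) = 455.69 − 464.63 = -8.94 m.
Hydraulic gradient: i = |Δh| / L = 8.94 / 2183 = 0.00410.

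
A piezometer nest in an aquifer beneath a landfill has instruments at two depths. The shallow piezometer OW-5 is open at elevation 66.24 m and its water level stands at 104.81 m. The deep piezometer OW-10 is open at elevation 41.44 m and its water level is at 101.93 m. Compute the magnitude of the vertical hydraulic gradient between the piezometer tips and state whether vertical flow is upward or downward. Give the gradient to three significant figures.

Total head at OW-5: h = 104.81 m (water level in the standpipe).
Total head at OW-10: h = 101.93 m.
Δh = h(OW-5) − h(OW-10) = 104.81 − 101.93 = 2.88 m.
Vertical separation Δz = 66.24 − 41.44 = 24.80 m.
|i_v| = |Δh| / Δz = 2.88 / 24.80 = 0.116.
Head is higher in the shallow piezometer, so vertical flow is downward (recharge condition).

|i_v| ≈ 0.116; vertical flow is downward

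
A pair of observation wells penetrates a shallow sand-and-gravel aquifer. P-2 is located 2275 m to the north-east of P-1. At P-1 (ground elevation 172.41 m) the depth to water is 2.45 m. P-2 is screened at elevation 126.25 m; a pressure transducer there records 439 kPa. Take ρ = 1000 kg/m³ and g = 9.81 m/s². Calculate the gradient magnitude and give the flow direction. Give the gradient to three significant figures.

i ≈ 0.000457; groundwater flows toward the south-west

Total head at P-1: h = 172.41 − 2.45 = 169.96 m.
Pressure head at P-2: ψ = P/(ρg) = 439×1000 / (1000 × 9.81) = 44.75 m.
Total head at P-2: h = z + ψ = 126.25 + 44.75 = 171.00 m.
Head difference: h(P-1) − h(P-2) = 169.96 − 171.00 = -1.04 m.
Hydraulic gradient: i = |Δh| / L = 1.04 / 2275 = 0.000457.
Flow is from higher to lower head: from P-2 toward P-1, i.e. toward the south-west.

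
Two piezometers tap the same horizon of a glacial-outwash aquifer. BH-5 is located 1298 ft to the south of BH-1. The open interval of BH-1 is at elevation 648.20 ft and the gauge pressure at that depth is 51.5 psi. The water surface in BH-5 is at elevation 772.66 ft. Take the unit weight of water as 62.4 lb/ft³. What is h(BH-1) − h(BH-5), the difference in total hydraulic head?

Δh ≈ -5.61 ft

Pressure head at BH-1: ψ = 144·P/γ = 144 × 51.5 / 62.4 = 118.85 ft.
Total head at BH-1: h = z + ψ = 648.20 + 118.85 = 767.05 ft.
Total head at BH-5: h = 772.66 ft (water level in the piezometer is the total head).
Head difference: h(BH-1) − h(BH-5) = 767.05 − 772.66 = -5.61 ft.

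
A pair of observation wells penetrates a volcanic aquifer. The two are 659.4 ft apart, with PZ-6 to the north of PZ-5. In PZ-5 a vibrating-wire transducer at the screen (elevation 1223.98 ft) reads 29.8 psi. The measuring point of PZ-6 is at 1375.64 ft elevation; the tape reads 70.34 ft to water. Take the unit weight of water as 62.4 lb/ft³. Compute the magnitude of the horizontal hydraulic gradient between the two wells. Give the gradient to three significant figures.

i ≈ 0.0190

Pressure head at PZ-5: ψ = 144·P/γ = 144 × 29.8 / 62.4 = 68.77 ft.
Total head at PZ-5: h = z + ψ = 1223.98 + 68.77 = 1292.75 ft.
Total head at PZ-6: h = 1375.64 − 70.34 = 1305.30 ft.
Head difference: h(PZ-5) − h(PZ-6) = 1292.75 − 1305.30 = -12.55 ft.
Hydraulic gradient: i = |Δh| / L = 12.55 / 659.4 = 0.0190.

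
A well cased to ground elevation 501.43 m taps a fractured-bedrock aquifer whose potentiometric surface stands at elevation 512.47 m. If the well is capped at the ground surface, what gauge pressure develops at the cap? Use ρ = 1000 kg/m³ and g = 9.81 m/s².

P ≈ 108 kPa

Head above the cap: Δh = 512.47 − 501.43 = 11.04 m.
P = ρgΔh = 1000 × 9.81 × 11.04 = 108302 Pa ≈ 108 kPa.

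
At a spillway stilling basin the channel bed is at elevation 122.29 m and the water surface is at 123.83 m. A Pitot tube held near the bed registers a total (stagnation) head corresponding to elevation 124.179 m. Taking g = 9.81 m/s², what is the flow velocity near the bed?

v ≈ 2.62 m/s

Near the bed, under hydrostatic conditions, the piezometric head (z + ψ) equals the free-surface elevation, 123.83 m.
Velocity head = total − piezometric = 124.179 − 123.83 = 0.349 m.
v = √(2g·h_v) = √(2 × 9.81 × 0.349) = 2.62 m/s.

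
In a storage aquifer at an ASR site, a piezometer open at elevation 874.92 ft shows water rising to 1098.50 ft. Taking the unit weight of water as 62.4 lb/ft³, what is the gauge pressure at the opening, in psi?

Pressure head ψ = h − z = 1098.50 − 874.92 = 223.58 ft.
P = γ·ψ / 144 = 62.4 × 223.58 / 144 = 96.9 psi.

P ≈ 96.9 psi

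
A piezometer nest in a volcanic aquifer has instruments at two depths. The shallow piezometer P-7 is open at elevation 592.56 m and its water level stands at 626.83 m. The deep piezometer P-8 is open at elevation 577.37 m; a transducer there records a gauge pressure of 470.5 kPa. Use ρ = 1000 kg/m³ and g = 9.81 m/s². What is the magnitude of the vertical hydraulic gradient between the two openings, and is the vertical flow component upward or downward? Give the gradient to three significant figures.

|i_v| ≈ 0.0987; vertical flow is downward

Total head at P-7: h = 626.83 m (water level in the standpipe).
Pressure head at P-8: ψ = P/(ρg) = 470.5×1000 / (1000 × 9.81) = 47.96 m.
Total head at P-8: h = z + ψ = 577.37 + 47.96 = 625.33 m.
Δh = h(P-7) − h(P-8) = 626.83 − 625.33 = 1.50 m.
Vertical separation Δz = 592.56 − 577.37 = 15.19 m.
|i_v| = |Δh| / Δz = 1.50 / 15.19 = 0.0987.
Head is higher in the shallow piezometer, so vertical flow is downward (recharge condition).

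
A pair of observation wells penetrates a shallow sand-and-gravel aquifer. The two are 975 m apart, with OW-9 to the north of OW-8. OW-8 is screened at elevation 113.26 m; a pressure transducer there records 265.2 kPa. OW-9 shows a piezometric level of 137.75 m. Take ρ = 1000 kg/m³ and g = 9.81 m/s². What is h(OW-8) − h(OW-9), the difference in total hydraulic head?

Δh ≈ 2.54 m

Pressure head at OW-8: ψ = P/(ρg) = 265.2×1000 / (1000 × 9.81) = 27.03 m.
Total head at OW-8: h = z + ψ = 113.26 + 27.03 = 140.29 m.
Total head at OW-9: h = 137.75 m (water level in the piezometer is the total head).
Head difference: h(OW-8) − h(OW-9) = 140.29 − 137.75 = 2.54 m.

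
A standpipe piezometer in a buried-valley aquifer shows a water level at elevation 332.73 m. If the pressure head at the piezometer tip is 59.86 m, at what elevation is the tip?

z ≈ 272.87 m

z = h − ψ = 332.73 − 59.86 = 272.87 m.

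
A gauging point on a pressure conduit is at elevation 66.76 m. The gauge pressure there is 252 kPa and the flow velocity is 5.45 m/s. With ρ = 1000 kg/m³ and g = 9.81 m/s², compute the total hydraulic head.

h ≈ 93.96 m

Pressure head ψ = P/(ρg) = 252×1000 / (1000 × 9.81) = 25.69 m.
Velocity head = v²/(2g) = 5.45² / (2 × 9.81) = 1.514 m.
h = z + ψ + v²/(2g) = 66.76 + 25.69 + 1.514 = 93.96 m.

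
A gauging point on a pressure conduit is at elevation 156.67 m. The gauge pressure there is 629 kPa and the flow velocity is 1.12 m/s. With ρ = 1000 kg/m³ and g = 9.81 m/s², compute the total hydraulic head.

h ≈ 220.85 m

Pressure head ψ = P/(ρg) = 629×1000 / (1000 × 9.81) = 64.12 m.
Velocity head = v²/(2g) = 1.12² / (2 × 9.81) = 0.064 m.
h = z + ψ + v²/(2g) = 156.67 + 64.12 + 0.064 = 220.85 m.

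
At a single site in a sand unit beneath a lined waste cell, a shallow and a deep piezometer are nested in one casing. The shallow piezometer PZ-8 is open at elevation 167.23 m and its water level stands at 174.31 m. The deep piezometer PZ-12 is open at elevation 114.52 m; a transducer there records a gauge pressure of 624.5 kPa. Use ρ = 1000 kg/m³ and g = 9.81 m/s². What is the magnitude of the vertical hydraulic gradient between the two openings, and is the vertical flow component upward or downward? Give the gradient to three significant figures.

|i_v| ≈ 0.0734; vertical flow is upward

Total head at PZ-8: h = 174.31 m (water level in the standpipe).
Pressure head at PZ-12: ψ = P/(ρg) = 624.5×1000 / (1000 × 9.81) = 63.66 m.
Total head at PZ-12: h = z + ψ = 114.52 + 63.66 = 178.18 m.
Δh = h(PZ-8) − h(PZ-12) = 174.31 − 178.18 = -3.87 m.
Vertical separation Δz = 167.23 − 114.52 = 52.71 m.
|i_v| = |Δh| / Δz = 3.87 / 52.71 = 0.0734.
Head is higher in the deep piezometer, so vertical flow is upward (discharge condition).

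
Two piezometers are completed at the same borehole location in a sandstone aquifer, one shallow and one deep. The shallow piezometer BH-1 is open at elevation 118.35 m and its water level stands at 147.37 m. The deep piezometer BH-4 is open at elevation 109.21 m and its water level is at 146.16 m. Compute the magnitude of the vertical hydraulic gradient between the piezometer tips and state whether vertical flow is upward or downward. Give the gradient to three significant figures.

|i_v| ≈ 0.132; vertical flow is downward

Total head at BH-1: h = 147.37 m (water level in the standpipe).
Total head at BH-4: h = 146.16 m.
Δh = h(BH-1) − h(BH-4) = 147.37 − 146.16 = 1.21 m.
Vertical separation Δz = 118.35 − 109.21 = 9.14 m.
|i_v| = |Δh| / Δz = 1.21 / 9.14 = 0.132.
Head is higher in the shallow piezometer, so vertical flow is downward (recharge condition).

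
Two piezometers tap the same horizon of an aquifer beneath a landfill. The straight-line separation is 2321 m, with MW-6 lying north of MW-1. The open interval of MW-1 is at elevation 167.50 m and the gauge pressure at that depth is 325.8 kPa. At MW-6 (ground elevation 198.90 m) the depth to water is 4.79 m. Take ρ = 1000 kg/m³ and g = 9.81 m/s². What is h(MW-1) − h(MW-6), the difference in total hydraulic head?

Δh ≈ 6.60 m

Pressure head at MW-1: ψ = P/(ρg) = 325.8×1000 / (1000 × 9.81) = 33.21 m.
Total head at MW-1: h = z + ψ = 167.50 + 33.21 = 200.71 m.
Total head at MW-6: h = 198.90 − 4.79 = 194.11 m.
Head difference: h(MW-1) − h(MW-6) = 200.71 − 194.11 = 6.60 m.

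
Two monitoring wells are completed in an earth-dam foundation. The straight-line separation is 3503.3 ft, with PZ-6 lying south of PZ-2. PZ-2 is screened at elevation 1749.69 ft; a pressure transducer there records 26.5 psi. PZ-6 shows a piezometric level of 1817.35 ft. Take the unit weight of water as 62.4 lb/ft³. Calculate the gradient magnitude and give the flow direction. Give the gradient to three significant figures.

i ≈ 0.00186; groundwater flows toward the north

Pressure head at PZ-2: ψ = 144·P/γ = 144 × 26.5 / 62.4 = 61.15 ft.
Total head at PZ-2: h = z + ψ = 1749.69 + 61.15 = 1810.84 ft.
Total head at PZ-6: h = 1817.35 ft (water level in the piezometer is the total head).
Head difference: h(PZ-2) − h(PZ-6) = 1810.84 − 1817.35 = -6.51 ft.
Hydraulic gradient: i = |Δh| / L = 6.51 / 3503.3 = 0.00186.
Flow is from higher to lower head: from PZ-6 toward PZ-2, i.e. toward the north.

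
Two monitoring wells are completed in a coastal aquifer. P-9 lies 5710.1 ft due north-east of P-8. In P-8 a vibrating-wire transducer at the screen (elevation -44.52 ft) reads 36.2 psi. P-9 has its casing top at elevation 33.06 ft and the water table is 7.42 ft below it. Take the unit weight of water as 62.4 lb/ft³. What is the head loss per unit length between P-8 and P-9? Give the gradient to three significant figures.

i ≈ 0.00234 ft/ft

Pressure head at P-8: ψ = 144·P/γ = 144 × 36.2 / 62.4 = 83.54 ft.
Total head at P-8: h = z + ψ = -44.52 + 83.54 = 39.02 ft.
Total head at P-9: h = 33.06 − 7.42 = 25.64 ft.
Head difference: h(P-8) − h(P-9) = 39.02 − 25.64 = 13.38 ft.
Hydraulic gradient: i = |Δh| / L = 13.38 / 5710.1 = 0.00234.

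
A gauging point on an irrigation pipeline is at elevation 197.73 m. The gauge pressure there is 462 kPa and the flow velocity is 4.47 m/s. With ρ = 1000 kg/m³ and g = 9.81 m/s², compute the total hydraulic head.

Pressure head ψ = P/(ρg) = 462×1000 / (1000 × 9.81) = 47.09 m.
Velocity head = v²/(2g) = 4.47² / (2 × 9.81) = 1.018 m.
h = z + ψ + v²/(2g) = 197.73 + 47.09 + 1.018 = 245.84 m.

h ≈ 245.84 m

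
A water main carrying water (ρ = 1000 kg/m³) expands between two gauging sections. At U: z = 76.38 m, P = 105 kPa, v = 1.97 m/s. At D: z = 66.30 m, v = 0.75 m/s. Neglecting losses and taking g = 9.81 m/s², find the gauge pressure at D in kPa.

Pressure head at U: ψ₁ = P₁/(ρg) = 105×1000 / (1000 × 9.81) = 10.70 m.
Velocity heads: v₁²/2g = 1.97²/19.62 = 0.198 m; v₂²/2g = 0.75²/19.62 = 0.029 m.
Total head H = z₁ + ψ₁ + v₁²/2g = 76.38 + 10.70 + 0.198 = 87.28 m.
ψ₂ = H − z₂ − v₂²/2g = 87.28 − 66.30 − 0.029 = 20.95 m.
P₂ = ρgψ₂ = 1000 × 9.81 × 20.95 ≈ 206 kPa.

P₂ ≈ 206 kPa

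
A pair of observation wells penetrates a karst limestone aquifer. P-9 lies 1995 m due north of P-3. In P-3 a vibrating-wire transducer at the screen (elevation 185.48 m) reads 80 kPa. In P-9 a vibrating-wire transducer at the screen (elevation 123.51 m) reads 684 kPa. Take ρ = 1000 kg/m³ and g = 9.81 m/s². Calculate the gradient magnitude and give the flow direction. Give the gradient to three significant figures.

Pressure head at P-3: ψ = P/(ρg) = 80×1000 / (1000 × 9.81) = 8.15 m.
Total head at P-3: h = z + ψ = 185.48 + 8.15 = 193.63 m.
Pressure head at P-9: ψ = P/(ρg) = 684×1000 / (1000 × 9.81) = 69.72 m.
Total head at P-9: h = z + ψ = 123.51 + 69.72 = 193.23 m.
Head difference: h(P-3) − h(P-9) = 193.63 − 193.23 = 0.40 m.
Hydraulic gradient: i = |Δh| / L = 0.40 / 1995 = 0.000201.
Flow is from higher to lower head: from P-3 toward P-9, i.e. toward the north.

i ≈ 0.000201; groundwater flows toward the north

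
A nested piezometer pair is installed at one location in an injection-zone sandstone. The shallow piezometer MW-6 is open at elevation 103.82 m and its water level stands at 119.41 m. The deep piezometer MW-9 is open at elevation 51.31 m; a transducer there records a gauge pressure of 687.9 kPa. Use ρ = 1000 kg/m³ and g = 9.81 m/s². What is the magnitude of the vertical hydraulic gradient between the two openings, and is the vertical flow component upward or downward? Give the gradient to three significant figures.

Total head at MW-6: h = 119.41 m (water level in the standpipe).
Pressure head at MW-9: ψ = P/(ρg) = 687.9×1000 / (1000 × 9.81) = 70.12 m.
Total head at MW-9: h = z + ψ = 51.31 + 70.12 = 121.43 m.
Δh = h(MW-6) − h(MW-9) = 119.41 − 121.43 = -2.02 m.
Vertical separation Δz = 103.82 − 51.31 = 52.51 m.
|i_v| = |Δh| / Δz = 2.02 / 52.51 = 0.0385.
Head is higher in the deep piezometer, so vertical flow is upward (discharge condition).

|i_v| ≈ 0.0385; vertical flow is upward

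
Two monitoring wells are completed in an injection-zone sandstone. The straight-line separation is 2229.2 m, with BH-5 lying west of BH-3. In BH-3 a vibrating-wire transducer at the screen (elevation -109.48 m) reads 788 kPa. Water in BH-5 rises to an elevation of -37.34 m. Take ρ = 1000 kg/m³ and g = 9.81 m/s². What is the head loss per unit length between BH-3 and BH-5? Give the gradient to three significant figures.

Pressure head at BH-3: ψ = P/(ρg) = 788×1000 / (1000 × 9.81) = 80.33 m.
Total head at BH-3: h = z + ψ = -109.48 + 80.33 = -29.15 m.
Total head at BH-5: h = -37.34 m (water level in the piezometer is the total head).
Head difference: h(BH-3) − h(BH-5) = -29.15 − (-37.34) = 8.19 m.
Hydraulic gradient: i = |Δh| / L = 8.19 / 2229.2 = 0.00367.

i ≈ 0.00367 m/m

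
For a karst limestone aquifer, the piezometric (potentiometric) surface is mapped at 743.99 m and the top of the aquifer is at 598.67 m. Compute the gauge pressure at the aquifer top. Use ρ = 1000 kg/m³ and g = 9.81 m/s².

Pressure head at the aquifer top: ψ = h − z = 743.99 − 598.67 = 145.32 m.
P = ρgψ = 1000 × 9.81 × 145.32 = 1425589 Pa ≈ 1430 kPa.

P ≈ 1430 kPa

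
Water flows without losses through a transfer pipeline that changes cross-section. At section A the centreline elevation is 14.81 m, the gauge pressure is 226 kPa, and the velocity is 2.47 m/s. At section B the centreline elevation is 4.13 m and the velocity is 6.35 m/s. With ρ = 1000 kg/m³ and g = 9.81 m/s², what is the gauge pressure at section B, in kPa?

P₂ ≈ 314 kPa

Pressure head at A: ψ₁ = P₁/(ρg) = 226×1000 / (1000 × 9.81) = 23.04 m.
Velocity heads: v₁²/2g = 2.47²/19.62 = 0.311 m; v₂²/2g = 6.35²/19.62 = 2.055 m.
Total head H = z₁ + ψ₁ + v₁²/2g = 14.81 + 23.04 + 0.311 = 38.16 m.
ψ₂ = H − z₂ − v₂²/2g = 38.16 − 4.13 − 2.055 = 31.97 m.
P₂ = ρgψ₂ = 1000 × 9.81 × 31.97 ≈ 314 kPa.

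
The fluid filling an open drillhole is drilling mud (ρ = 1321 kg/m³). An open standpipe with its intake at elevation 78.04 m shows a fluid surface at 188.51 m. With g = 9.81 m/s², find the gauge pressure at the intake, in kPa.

P ≈ 1430 kPa

Pressure head ψ = h − z = 188.51 − 78.04 = 110.47 m.
P = ρgψ = 1321 × 9.81 × 110.47 = 1431582 Pa ≈ 1430 kPa.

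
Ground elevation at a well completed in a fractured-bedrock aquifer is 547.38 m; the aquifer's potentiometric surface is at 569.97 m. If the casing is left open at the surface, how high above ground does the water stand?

≈ 22.59 m above ground

Water rises to the potentiometric surface, so the rise above ground = 569.97 − 547.38 = 22.59 m.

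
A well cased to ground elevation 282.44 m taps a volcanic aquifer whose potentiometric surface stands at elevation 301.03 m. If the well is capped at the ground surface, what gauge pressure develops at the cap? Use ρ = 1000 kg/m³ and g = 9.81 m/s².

P ≈ 182 kPa

Head above the cap: Δh = 301.03 − 282.44 = 18.59 m.
P = ρgΔh = 1000 × 9.81 × 18.59 = 182368 Pa ≈ 182 kPa.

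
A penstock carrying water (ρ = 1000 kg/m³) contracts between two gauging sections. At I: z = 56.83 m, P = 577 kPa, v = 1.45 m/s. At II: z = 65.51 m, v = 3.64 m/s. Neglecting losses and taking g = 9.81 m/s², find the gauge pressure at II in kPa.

P₂ ≈ 486 kPa

Pressure head at I: ψ₁ = P₁/(ρg) = 577×1000 / (1000 × 9.81) = 58.82 m.
Velocity heads: v₁²/2g = 1.45²/19.62 = 0.107 m; v₂²/2g = 3.64²/19.62 = 0.675 m.
Total head H = z₁ + ψ₁ + v₁²/2g = 56.83 + 58.82 + 0.107 = 115.76 m.
ψ₂ = H − z₂ − v₂²/2g = 115.76 − 65.51 − 0.675 = 49.58 m.
P₂ = ρgψ₂ = 1000 × 9.81 × 49.58 ≈ 486 kPa.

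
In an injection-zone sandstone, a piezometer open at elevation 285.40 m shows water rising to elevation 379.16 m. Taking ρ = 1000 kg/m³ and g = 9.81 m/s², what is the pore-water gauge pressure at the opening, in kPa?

P ≈ 920 kPa

Pressure head ψ = h − z = 379.16 − 285.40 = 93.76 m.
P = ρgψ = 1000 × 9.81 × 93.76 = 919786 Pa ≈ 920 kPa.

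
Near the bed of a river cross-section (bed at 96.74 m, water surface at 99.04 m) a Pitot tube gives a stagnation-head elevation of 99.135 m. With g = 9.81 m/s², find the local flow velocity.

Near the bed, under hydrostatic conditions, the piezometric head (z + ψ) equals the free-surface elevation, 99.04 m.
Velocity head = total − piezometric = 99.135 − 99.04 = 0.095 m.
v = √(2g·h_v) = √(2 × 9.81 × 0.095) = 1.37 m/s.

v ≈ 1.37 m/s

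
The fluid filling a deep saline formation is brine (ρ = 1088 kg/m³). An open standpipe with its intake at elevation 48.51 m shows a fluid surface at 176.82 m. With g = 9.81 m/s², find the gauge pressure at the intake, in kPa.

P ≈ 1370 kPa

Pressure head ψ = h − z = 176.82 − 48.51 = 128.31 m.
P = ρgψ = 1088 × 9.81 × 128.31 = 1369489 Pa ≈ 1370 kPa.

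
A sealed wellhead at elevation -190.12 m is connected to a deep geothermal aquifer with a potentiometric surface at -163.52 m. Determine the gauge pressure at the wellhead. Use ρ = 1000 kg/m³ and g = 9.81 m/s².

Head above the cap: Δh = -163.52 − (-190.12) = 26.60 m.
P = ρgΔh = 1000 × 9.81 × 26.60 = 260946 Pa ≈ 261 kPa.

P ≈ 261 kPa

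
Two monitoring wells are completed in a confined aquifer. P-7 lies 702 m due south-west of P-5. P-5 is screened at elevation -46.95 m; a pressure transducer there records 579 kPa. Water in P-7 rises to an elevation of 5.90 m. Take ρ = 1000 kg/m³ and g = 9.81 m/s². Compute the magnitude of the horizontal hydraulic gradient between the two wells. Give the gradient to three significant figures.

Pressure head at P-5: ψ = P/(ρg) = 579×1000 / (1000 × 9.81) = 59.02 m.
Total head at P-5: h = z + ψ = -46.95 + 59.02 = 12.07 m.
Total head at P-7: h = 5.90 m (water level in the piezometer is the total head).
Head difference: h(P-5) − h(P-7) = 12.07 − 5.90 = 6.17 m.
Hydraulic gradient: i = |Δh| / L = 6.17 / 702 = 0.00879.

i ≈ 0.00879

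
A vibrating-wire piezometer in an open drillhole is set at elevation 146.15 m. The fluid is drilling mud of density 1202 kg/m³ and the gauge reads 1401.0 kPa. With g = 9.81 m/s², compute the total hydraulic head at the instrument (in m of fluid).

h ≈ 264.96 m

ψ = P/(ρg) = 1401.0×1000 / (1202 × 9.81) = 118.81 m.
h = z + ψ = 146.15 + 118.81 = 264.96 m.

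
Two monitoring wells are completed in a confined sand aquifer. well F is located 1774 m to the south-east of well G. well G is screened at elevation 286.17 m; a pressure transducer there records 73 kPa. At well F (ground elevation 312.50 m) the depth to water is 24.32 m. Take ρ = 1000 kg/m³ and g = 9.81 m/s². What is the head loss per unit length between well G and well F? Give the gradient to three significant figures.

i ≈ 0.00306 m/m

Pressure head at well G: ψ = P/(ρg) = 73×1000 / (1000 × 9.81) = 7.44 m.
Total head at well G: h = z + ψ = 286.17 + 7.44 = 293.61 m.
Total head at well F: h = 312.50 − 24.32 = 288.18 m.
Head difference: h(well G) − h(well F) = 293.61 − 288.18 = 5.43 m.
Hydraulic gradient: i = |Δh| / L = 5.43 / 1774 = 0.00306.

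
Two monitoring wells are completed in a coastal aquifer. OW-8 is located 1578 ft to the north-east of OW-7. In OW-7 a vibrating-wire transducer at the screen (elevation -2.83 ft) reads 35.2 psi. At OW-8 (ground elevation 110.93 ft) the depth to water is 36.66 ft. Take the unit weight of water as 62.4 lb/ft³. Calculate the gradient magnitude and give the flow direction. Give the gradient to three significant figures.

Pressure head at OW-7: ψ = 144·P/γ = 144 × 35.2 / 62.4 = 81.23 ft.
Total head at OW-7: h = z + ψ = -2.83 + 81.23 = 78.40 ft.
Total head at OW-8: h = 110.93 − 36.66 = 74.27 ft.
Head difference: h(OW-7) − h(OW-8) = 78.40 − 74.27 = 4.13 ft.
Hydraulic gradient: i = |Δh| / L = 4.13 / 1578 = 0.00262.
Flow is from higher to lower head: from OW-7 toward OW-8, i.e. toward the north-east.

i ≈ 0.00262; groundwater flows toward the north-east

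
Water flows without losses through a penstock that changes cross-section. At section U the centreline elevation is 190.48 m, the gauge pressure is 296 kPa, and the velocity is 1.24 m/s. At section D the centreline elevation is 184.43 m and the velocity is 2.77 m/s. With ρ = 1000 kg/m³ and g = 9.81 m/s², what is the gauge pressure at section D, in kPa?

Pressure head at U: ψ₁ = P₁/(ρg) = 296×1000 / (1000 × 9.81) = 30.17 m.
Velocity heads: v₁²/2g = 1.24²/19.62 = 0.078 m; v₂²/2g = 2.77²/19.62 = 0.391 m.
Total head H = z₁ + ψ₁ + v₁²/2g = 190.48 + 30.17 + 0.078 = 220.73 m.
ψ₂ = H − z₂ − v₂²/2g = 220.73 − 184.43 − 0.391 = 35.91 m.
P₂ = ρgψ₂ = 1000 × 9.81 × 35.91 ≈ 352 kPa.

P₂ ≈ 352 kPa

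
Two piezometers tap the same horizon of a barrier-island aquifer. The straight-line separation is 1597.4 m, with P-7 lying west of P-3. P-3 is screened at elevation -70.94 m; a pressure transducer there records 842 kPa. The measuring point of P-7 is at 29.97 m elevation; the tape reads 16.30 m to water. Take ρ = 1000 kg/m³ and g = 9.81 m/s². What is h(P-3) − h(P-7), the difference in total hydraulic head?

Pressure head at P-3: ψ = P/(ρg) = 842×1000 / (1000 × 9.81) = 85.83 m.
Total head at P-3: h = z + ψ = -70.94 + 85.83 = 14.89 m.
Total head at P-7: h = 29.97 − 16.30 = 13.67 m.
Head difference: h(P-3) − h(P-7) = 14.89 − 13.67 = 1.22 m.

Δh ≈ 1.22 m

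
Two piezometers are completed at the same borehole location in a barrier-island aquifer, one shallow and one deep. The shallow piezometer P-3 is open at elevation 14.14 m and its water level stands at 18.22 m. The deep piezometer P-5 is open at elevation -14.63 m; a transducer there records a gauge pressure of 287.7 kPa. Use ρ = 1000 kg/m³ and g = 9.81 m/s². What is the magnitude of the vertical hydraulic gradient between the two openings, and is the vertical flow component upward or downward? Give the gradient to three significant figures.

Total head at P-3: h = 18.22 m (water level in the standpipe).
Pressure head at P-5: ψ = P/(ρg) = 287.7×1000 / (1000 × 9.81) = 29.33 m.
Total head at P-5: h = z + ψ = -14.63 + 29.33 = 14.70 m.
Δh = h(P-3) − h(P-5) = 18.22 − 14.70 = 3.52 m.
Vertical separation Δz = 14.14 − (-14.63) = 28.77 m.
|i_v| = |Δh| / Δz = 3.52 / 28.77 = 0.122.
Head is higher in the shallow piezometer, so vertical flow is downward (recharge condition).

|i_v| ≈ 0.122; vertical flow is downward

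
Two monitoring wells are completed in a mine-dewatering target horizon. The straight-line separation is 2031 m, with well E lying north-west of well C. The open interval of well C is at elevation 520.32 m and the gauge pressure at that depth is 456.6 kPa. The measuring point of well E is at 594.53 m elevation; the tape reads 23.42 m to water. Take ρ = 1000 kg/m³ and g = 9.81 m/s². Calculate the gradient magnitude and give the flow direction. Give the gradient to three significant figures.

Pressure head at well C: ψ = P/(ρg) = 456.6×1000 / (1000 × 9.81) = 46.54 m.
Total head at well C: h = z + ψ = 520.32 + 46.54 = 566.86 m.
Total head at well E: h = 594.53 − 23.42 = 571.11 m.
Head difference: h(well C) − h(well E) = 566.86 − 571.11 = -4.25 m.
Hydraulic gradient: i = |Δh| / L = 4.25 / 2031 = 0.00209.
Flow is from higher to lower head: from well E toward well C, i.e. toward the south-east.

i ≈ 0.00209; groundwater flows toward the south-east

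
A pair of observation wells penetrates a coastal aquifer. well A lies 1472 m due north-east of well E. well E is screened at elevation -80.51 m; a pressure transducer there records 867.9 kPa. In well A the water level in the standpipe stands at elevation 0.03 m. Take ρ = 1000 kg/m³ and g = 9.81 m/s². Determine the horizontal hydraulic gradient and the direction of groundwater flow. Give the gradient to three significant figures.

Pressure head at well E: ψ = P/(ρg) = 867.9×1000 / (1000 × 9.81) = 88.47 m.
Total head at well E: h = z + ψ = -80.51 + 88.47 = 7.96 m.
Total head at well A: h = 0.03 m (water level in the piezometer is the total head).
Head difference: h(well E) − h(well A) = 7.96 − 0.03 = 7.93 m.
Hydraulic gradient: i = |Δh| / L = 7.93 / 1472 = 0.00539.
Flow is from higher to lower head: from well E toward well A, i.e. toward the north-east.

i ≈ 0.00539; groundwater flows toward the north-east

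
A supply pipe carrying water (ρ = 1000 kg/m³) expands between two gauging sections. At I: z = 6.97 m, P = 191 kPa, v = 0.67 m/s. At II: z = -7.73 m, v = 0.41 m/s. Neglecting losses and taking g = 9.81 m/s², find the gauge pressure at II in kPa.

P₂ ≈ 335 kPa

Pressure head at I: ψ₁ = P₁/(ρg) = 191×1000 / (1000 × 9.81) = 19.47 m.
Velocity heads: v₁²/2g = 0.67²/19.62 = 0.023 m; v₂²/2g = 0.41²/19.62 = 0.009 m.
Total head H = z₁ + ψ₁ + v₁²/2g = 6.97 + 19.47 + 0.023 = 26.46 m.
ψ₂ = H − z₂ − v₂²/2g = 26.46 − (-7.73) − 0.009 = 34.18 m.
P₂ = ρgψ₂ = 1000 × 9.81 × 34.18 ≈ 335 kPa.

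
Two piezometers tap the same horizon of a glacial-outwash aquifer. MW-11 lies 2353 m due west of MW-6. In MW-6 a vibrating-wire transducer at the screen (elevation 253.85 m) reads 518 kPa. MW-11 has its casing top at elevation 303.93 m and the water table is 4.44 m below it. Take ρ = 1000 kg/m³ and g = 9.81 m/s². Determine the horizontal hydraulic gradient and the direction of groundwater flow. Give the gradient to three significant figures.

Pressure head at MW-6: ψ = P/(ρg) = 518×1000 / (1000 × 9.81) = 52.80 m.
Total head at MW-6: h = z + ψ = 253.85 + 52.80 = 306.65 m.
Total head at MW-11: h = 303.93 − 4.44 = 299.49 m.
Head difference: h(MW-6) − h(MW-11) = 306.65 − 299.49 = 7.16 m.
Hydraulic gradient: i = |Δh| / L = 7.16 / 2353 = 0.00304.
Flow is from higher to lower head: from MW-6 toward MW-11, i.e. toward the west.

i ≈ 0.00304; groundwater flows toward the west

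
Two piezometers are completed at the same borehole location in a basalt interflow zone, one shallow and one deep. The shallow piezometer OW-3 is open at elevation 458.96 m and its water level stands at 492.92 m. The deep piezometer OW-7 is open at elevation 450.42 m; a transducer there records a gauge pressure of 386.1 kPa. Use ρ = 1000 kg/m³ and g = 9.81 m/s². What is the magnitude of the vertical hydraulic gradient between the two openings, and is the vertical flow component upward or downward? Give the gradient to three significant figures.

Total head at OW-3: h = 492.92 m (water level in the standpipe).
Pressure head at OW-7: ψ = P/(ρg) = 386.1×1000 / (1000 × 9.81) = 39.36 m.
Total head at OW-7: h = z + ψ = 450.42 + 39.36 = 489.78 m.
Δh = h(OW-3) − h(OW-7) = 492.92 − 489.78 = 3.14 m.
Vertical separation Δz = 458.96 − 450.42 = 8.54 m.
|i_v| = |Δh| / Δz = 3.14 / 8.54 = 0.368.
Head is higher in the shallow piezometer, so vertical flow is downward (recharge condition).

|i_v| ≈ 0.368; vertical flow is downward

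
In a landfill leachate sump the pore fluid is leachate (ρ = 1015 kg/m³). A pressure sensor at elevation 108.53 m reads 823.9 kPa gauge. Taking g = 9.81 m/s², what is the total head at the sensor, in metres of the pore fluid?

h ≈ 191.27 m

ψ = P/(ρg) = 823.9×1000 / (1015 × 9.81) = 82.74 m.
h = z + ψ = 108.53 + 82.74 = 191.27 m.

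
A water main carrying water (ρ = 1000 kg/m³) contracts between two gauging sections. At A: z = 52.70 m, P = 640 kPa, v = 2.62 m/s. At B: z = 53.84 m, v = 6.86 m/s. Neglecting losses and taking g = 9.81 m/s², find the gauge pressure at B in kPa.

Pressure head at A: ψ₁ = P₁/(ρg) = 640×1000 / (1000 × 9.81) = 65.24 m.
Velocity heads: v₁²/2g = 2.62²/19.62 = 0.350 m; v₂²/2g = 6.86²/19.62 = 2.399 m.
Total head H = z₁ + ψ₁ + v₁²/2g = 52.70 + 65.24 + 0.350 = 118.29 m.
ψ₂ = H − z₂ − v₂²/2g = 118.29 − 53.84 − 2.399 = 62.05 m.
P₂ = ρgψ₂ = 1000 × 9.81 × 62.05 ≈ 609 kPa.

P₂ ≈ 609 kPa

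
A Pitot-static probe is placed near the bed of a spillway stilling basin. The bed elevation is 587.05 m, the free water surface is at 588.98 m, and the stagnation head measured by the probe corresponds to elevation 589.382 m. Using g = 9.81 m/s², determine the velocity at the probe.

Near the bed, under hydrostatic conditions, the piezometric head (z + ψ) equals the free-surface elevation, 588.98 m.
Velocity head = total − piezometric = 589.382 − 588.98 = 0.402 m.
v = √(2g·h_v) = √(2 × 9.81 × 0.402) = 2.81 m/s.

v ≈ 2.81 m/s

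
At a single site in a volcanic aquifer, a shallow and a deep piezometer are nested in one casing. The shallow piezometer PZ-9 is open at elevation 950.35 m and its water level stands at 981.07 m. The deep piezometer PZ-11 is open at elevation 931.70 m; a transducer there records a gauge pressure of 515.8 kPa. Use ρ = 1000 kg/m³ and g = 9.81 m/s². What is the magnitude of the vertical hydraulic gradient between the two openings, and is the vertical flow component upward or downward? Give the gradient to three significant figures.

Total head at PZ-9: h = 981.07 m (water level in the standpipe).
Pressure head at PZ-11: ψ = P/(ρg) = 515.8×1000 / (1000 × 9.81) = 52.58 m.
Total head at PZ-11: h = z + ψ = 931.70 + 52.58 = 984.28 m.
Δh = h(PZ-9) − h(PZ-11) = 981.07 − 984.28 = -3.21 m.
Vertical separation Δz = 950.35 − 931.70 = 18.65 m.
|i_v| = |Δh| / Δz = 3.21 / 18.65 = 0.172.
Head is higher in the deep piezometer, so vertical flow is upward (discharge condition).

|i_v| ≈ 0.172; vertical flow is upward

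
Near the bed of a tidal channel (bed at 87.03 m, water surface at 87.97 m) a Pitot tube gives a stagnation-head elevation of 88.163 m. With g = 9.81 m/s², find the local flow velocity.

Near the bed, under hydrostatic conditions, the piezometric head (z + ψ) equals the free-surface elevation, 87.97 m.
Velocity head = total − piezometric = 88.163 − 87.97 = 0.193 m.
v = √(2g·h_v) = √(2 × 9.81 × 0.193) = 1.95 m/s.

v ≈ 1.95 m/s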